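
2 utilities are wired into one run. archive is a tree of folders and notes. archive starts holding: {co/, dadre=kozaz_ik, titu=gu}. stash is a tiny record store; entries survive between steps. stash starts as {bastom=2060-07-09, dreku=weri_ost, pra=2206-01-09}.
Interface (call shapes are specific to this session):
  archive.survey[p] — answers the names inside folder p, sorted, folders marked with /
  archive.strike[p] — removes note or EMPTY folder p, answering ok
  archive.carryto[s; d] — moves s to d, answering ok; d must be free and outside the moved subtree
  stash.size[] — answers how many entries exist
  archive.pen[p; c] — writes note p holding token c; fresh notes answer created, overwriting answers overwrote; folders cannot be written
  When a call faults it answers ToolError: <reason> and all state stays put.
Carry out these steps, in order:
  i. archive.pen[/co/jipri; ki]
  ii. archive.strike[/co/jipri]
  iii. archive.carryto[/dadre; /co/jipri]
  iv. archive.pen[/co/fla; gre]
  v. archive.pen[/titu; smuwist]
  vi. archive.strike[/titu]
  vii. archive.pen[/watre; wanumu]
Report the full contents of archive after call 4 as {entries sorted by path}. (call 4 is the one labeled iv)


Step: archive.pen[/co/jipri; ki]
Result: created
Step: archive.strike[/co/jipri]
Result: ok
Step: archive.carryto[/dadre; /co/jipri]
Result: ok
Step: archive.pen[/co/fla; gre]
Result: created
Step: archive.pen[/titu; smuwist]
Result: overwrote
Step: archive.strike[/titu]
Result: ok
Step: archive.pen[/watre; wanumu]
Result: created

Answer: {co/, co/fla=gre, co/jipri=kozaz_ik, titu=gu}


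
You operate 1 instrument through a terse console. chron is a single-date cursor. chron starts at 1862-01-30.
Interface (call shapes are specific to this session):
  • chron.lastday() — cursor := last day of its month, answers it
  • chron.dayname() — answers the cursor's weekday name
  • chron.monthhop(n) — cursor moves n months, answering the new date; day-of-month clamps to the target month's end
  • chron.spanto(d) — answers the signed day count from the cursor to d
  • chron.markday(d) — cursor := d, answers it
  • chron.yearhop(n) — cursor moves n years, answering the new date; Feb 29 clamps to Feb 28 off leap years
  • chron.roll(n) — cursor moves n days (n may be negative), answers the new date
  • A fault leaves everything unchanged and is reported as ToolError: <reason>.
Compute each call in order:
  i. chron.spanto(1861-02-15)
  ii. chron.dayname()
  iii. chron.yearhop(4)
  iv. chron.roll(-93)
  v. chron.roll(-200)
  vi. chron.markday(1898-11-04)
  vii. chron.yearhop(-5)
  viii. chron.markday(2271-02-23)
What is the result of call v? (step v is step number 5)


Answer: 1865-04-12

Derivation:
I invoke chron.spanto using d: 1861-02-15, which returns -349.
Now I run chron.dayname, — result: Thursday.
I use chron.yearhop using n: 4, — result: 1866-01-30.
I use chron.roll using n: -93, → 1865-10-29.
Then chron.roll using n: -200: 1865-04-12.
I use chron.markday using d: 1898-11-04, — result: 1898-11-04.
I invoke chron.yearhop using n: -5, giving 1893-11-04.
Invoking chron.markday using d: 2271-02-23, and see 2271-02-23.


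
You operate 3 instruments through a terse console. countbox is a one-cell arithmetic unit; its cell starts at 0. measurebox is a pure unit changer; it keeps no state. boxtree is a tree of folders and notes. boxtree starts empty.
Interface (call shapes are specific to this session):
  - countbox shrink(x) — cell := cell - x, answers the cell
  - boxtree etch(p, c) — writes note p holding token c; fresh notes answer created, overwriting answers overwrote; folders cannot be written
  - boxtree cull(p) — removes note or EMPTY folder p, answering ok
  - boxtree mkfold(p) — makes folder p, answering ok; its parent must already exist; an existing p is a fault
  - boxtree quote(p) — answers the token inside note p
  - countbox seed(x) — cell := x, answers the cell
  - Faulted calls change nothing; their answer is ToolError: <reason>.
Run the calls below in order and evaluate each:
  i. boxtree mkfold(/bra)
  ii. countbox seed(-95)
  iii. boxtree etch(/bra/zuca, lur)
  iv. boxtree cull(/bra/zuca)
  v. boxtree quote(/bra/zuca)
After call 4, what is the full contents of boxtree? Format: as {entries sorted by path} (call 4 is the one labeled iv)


Answer: {bra/}

Derivation:
Next I call boxtree mkfold passing p=/bra, giving ok.
Using countbox seed passing x=-95, — result: -95.
I use boxtree etch passing p=/bra/zuca, c=lur, giving created.
I try boxtree cull passing p=/bra/zuca, and observe ok.
Now I run boxtree quote passing p=/bra/zuca, which returns ToolError: not found.


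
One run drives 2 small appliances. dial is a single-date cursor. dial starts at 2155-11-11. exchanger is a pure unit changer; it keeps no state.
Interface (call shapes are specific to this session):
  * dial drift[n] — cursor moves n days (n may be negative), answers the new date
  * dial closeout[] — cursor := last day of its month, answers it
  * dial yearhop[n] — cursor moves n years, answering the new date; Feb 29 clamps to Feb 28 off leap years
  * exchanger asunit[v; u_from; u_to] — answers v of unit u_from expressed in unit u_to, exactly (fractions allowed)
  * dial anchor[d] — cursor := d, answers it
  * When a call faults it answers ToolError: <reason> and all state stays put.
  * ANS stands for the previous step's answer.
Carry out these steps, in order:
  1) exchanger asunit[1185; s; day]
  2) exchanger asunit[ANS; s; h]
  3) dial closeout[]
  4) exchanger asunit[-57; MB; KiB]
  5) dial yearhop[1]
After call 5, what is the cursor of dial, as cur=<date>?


% exchanger asunit v='1185' u_from='s' u_to='day'
[out] 79/5760
% exchanger asunit v='ANS' u_from='s' u_to='h'
[out] 79/20736000
% dial closeout
[out] 2155-11-30
% exchanger asunit v='-57' u_from='MB' u_to='KiB'
[out] -890625/16
% dial yearhop n='1'
[out] 2156-11-30

Answer: cur=2156-11-30


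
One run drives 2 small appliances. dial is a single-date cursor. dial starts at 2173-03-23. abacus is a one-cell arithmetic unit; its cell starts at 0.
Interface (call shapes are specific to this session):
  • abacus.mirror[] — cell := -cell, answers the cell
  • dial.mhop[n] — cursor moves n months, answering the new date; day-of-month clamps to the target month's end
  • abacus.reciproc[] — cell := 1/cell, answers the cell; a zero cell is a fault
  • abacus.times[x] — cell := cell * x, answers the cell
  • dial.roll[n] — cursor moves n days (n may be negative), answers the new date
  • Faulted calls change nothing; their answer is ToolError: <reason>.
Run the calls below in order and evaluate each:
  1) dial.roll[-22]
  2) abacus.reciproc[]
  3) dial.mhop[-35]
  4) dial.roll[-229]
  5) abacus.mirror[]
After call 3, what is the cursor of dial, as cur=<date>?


Answer: cur=2170-04-01

Derivation:
! 1. dial.roll(n='-22') : 2173-03-01
! 2. abacus.reciproc() : ToolError: reciprocal of zero
! 3. dial.mhop(n='-35') : 2170-04-01
! 4. dial.roll(n='-229') : 2169-08-15
! 5. abacus.mirror() : 0


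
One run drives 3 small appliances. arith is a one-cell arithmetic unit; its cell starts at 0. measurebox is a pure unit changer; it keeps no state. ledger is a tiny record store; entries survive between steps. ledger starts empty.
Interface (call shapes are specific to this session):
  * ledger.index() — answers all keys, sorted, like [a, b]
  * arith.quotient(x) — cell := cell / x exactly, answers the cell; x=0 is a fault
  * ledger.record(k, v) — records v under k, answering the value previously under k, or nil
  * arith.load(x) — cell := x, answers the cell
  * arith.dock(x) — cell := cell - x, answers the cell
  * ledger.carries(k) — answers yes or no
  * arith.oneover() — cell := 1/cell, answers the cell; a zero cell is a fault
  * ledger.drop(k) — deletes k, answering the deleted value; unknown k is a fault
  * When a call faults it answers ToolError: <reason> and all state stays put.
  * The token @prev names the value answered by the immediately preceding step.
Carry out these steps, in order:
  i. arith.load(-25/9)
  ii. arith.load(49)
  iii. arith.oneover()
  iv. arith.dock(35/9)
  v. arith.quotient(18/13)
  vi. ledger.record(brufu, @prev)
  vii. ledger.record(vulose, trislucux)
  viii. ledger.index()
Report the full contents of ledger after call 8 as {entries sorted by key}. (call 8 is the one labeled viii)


Answer: {brufu=-11089/3969, vulose=trislucux}

Derivation:
-> load(-25/9)
<- -25/9
-> load(49)
<- 49
-> oneover()
<- 1/49
-> dock(35/9)
<- -1706/441
-> quotient(18/13)
<- -11089/3969
-> record(brufu, @prev)
<- nil
-> record(vulose, trislucux)
<- nil
-> index()
<- [brufu, vulose]


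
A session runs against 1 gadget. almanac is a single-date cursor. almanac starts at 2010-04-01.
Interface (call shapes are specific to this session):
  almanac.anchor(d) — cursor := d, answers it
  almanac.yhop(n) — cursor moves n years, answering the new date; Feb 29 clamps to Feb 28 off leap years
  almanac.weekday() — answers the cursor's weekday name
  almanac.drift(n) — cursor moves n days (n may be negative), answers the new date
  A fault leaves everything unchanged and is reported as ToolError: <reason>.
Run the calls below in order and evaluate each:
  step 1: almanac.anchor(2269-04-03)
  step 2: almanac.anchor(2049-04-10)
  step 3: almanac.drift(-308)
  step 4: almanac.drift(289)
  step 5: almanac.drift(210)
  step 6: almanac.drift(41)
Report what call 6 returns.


[in] almanac.anchor d→2269-04-03
= 2269-04-03
[in] almanac.anchor d→2049-04-10
= 2049-04-10
[in] almanac.drift n→-308
= 2048-06-06
[in] almanac.drift n→289
= 2049-03-22
[in] almanac.drift n→210
= 2049-10-18
[in] almanac.drift n→41
= 2049-11-28

Answer: 2049-11-28


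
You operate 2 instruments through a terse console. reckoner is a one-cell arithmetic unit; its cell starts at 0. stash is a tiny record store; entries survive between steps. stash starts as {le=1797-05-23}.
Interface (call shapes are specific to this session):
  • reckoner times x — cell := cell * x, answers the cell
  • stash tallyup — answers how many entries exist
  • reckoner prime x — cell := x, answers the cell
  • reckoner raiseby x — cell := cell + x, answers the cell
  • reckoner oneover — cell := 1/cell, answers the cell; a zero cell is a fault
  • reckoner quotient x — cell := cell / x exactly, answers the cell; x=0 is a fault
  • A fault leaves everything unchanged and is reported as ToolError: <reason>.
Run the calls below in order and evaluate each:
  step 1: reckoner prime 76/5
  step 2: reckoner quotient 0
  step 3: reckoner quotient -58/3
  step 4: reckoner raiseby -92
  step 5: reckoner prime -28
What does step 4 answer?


Answer: -13454/145

Derivation:
~$ reckoner prime 76/5
:: 76/5
~$ reckoner quotient 0
:: ToolError: division by zero
~$ reckoner quotient -58/3
:: -114/145
~$ reckoner raiseby -92
:: -13454/145
~$ reckoner prime -28
:: -28


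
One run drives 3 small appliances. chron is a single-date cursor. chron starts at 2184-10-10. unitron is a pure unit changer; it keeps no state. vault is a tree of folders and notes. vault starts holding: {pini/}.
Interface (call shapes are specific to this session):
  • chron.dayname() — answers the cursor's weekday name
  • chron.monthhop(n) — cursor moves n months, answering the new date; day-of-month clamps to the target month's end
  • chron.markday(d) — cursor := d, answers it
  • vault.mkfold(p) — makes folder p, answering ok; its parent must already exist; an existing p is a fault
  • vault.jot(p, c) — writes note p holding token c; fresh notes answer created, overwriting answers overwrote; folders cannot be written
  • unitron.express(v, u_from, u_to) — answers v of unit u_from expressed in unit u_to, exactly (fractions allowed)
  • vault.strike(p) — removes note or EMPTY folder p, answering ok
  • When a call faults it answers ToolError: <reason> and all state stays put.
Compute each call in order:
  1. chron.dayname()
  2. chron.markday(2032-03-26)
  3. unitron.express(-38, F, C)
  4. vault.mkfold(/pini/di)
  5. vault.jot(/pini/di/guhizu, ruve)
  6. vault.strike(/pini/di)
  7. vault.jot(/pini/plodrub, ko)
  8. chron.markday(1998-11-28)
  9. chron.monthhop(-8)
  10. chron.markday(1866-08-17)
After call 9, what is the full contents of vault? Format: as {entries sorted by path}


Now I run dayname, — result: Sunday.
I run markday with d→2032-03-26, which returns 2032-03-26.
I run express with v→-38, u_from→F, u_to→C, giving -350/9.
I run mkfold with p→/pini/di, and get ok.
I run jot with p→/pini/di/guhizu, c→ruve, and observe created.
I use strike with p→/pini/di: ToolError: not empty.
I call jot with p→/pini/plodrub, c→ko, and see created.
I try markday with d→1998-11-28, and observe 1998-11-28.
I use monthhop with n→-8, and get 1998-03-28.
I run markday with d→1866-08-17, → 1866-08-17.

Answer: {pini/, pini/di/, pini/di/guhizu=ruve, pini/plodrub=ko}


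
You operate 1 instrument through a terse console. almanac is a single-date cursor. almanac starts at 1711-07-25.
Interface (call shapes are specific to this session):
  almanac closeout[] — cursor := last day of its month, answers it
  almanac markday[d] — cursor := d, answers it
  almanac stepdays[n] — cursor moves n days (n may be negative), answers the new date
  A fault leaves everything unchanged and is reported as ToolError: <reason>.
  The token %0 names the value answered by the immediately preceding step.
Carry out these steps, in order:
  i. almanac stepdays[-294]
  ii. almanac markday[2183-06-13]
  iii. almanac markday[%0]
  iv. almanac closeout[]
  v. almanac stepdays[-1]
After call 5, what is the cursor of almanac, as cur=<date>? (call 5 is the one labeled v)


>>> almanac stepdays n=-294
:: 1710-10-04
>>> almanac markday d=2183-06-13
:: 2183-06-13
>>> almanac markday d=%0
:: 2183-06-13
>>> almanac closeout
:: 2183-06-30
>>> almanac stepdays n=-1
:: 2183-06-29

Answer: cur=2183-06-29


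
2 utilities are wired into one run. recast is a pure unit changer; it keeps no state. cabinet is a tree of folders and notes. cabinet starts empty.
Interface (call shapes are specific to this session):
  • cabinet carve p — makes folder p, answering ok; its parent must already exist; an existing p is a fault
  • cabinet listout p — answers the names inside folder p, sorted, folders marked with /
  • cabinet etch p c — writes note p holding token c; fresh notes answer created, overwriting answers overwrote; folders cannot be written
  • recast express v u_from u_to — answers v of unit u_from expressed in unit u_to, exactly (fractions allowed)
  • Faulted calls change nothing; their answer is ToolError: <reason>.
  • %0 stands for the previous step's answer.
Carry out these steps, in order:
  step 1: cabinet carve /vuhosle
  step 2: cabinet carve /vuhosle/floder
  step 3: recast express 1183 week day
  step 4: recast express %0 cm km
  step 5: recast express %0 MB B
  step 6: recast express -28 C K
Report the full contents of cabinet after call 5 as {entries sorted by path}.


Answer: {vuhosle/, vuhosle/floder/}

Derivation:
I call cabinet carve using p: /vuhosle, and observe ok.
I call cabinet carve using p: /vuhosle/floder, — result: ok.
Invoking recast express using v: 1183, u_from: week, u_to: day, and see 8281.
I use recast express using v: %0, u_from: cm, u_to: km, giving 8281/100000.
I call recast express using v: %0, u_from: MB, u_to: B, and get 82810.
Using recast express using v: -28, u_from: C, u_to: K, and get 4903/20.


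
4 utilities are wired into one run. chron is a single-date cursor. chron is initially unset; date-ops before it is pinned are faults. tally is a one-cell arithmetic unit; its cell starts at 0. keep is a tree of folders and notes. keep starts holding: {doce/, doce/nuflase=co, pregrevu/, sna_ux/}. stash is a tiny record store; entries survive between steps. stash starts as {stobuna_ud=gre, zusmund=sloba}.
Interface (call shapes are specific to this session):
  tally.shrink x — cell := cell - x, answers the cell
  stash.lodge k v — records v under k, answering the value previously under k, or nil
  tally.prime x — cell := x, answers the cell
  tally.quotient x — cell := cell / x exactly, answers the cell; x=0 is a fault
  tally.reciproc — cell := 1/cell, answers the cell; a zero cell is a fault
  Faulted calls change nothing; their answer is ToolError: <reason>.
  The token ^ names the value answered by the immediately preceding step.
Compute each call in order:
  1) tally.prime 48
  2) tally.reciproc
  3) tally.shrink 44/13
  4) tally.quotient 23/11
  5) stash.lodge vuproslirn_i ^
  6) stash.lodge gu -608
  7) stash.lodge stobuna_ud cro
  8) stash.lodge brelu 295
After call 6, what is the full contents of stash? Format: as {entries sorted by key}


Answer: {gu=-608, stobuna_ud=gre, vuproslirn_i=-23089/14352, zusmund=sloba}

Derivation:
CALL tally.prime[48]
RET  48
CALL tally.reciproc[]
RET  1/48
CALL tally.shrink[44/13]
RET  -2099/624
CALL tally.quotient[23/11]
RET  -23089/14352
CALL stash.lodge[vuproslirn_i; ^]
RET  nil
CALL stash.lodge[gu; -608]
RET  nil
CALL stash.lodge[stobuna_ud; cro]
RET  gre
CALL stash.lodge[brelu; 295]
RET  nil


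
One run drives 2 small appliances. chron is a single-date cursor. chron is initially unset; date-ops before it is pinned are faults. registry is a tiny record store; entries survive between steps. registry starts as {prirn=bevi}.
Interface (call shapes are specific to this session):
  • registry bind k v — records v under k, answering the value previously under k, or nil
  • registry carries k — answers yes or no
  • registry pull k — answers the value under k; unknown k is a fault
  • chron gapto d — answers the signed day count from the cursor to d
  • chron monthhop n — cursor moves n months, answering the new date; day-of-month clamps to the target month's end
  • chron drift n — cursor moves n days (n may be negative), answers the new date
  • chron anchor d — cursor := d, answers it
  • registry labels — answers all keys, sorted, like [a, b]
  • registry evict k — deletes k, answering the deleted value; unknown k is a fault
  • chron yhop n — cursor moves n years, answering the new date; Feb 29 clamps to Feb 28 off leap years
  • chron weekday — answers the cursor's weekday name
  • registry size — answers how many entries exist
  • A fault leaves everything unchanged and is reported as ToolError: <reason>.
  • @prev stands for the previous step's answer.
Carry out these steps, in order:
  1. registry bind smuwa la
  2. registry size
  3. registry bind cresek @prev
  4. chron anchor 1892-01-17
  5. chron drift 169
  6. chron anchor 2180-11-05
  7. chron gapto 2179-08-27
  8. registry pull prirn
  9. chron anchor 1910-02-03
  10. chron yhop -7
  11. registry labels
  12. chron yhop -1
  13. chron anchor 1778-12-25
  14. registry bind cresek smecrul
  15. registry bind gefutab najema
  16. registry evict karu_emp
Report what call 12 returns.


Answer: 1902-02-03

Derivation:
-> registry bind(k='smuwa', v='la')
<- nil
-> registry size()
<- 2
-> registry bind(k='cresek', v='@prev')
<- nil
-> chron anchor(d='1892-01-17')
<- 1892-01-17
-> chron drift(n='169')
<- 1892-07-04
-> chron anchor(d='2180-11-05')
<- 2180-11-05
-> chron gapto(d='2179-08-27')
<- -436
-> registry pull(k='prirn')
<- bevi
-> chron anchor(d='1910-02-03')
<- 1910-02-03
-> chron yhop(n='-7')
<- 1903-02-03
-> registry labels()
<- [cresek, prirn, smuwa]
-> chron yhop(n='-1')
<- 1902-02-03
-> chron anchor(d='1778-12-25')
<- 1778-12-25
-> registry bind(k='cresek', v='smecrul')
<- 2
-> registry bind(k='gefutab', v='najema')
<- nil
-> registry evict(k='karu_emp')
<- ToolError: no such key karu_emp


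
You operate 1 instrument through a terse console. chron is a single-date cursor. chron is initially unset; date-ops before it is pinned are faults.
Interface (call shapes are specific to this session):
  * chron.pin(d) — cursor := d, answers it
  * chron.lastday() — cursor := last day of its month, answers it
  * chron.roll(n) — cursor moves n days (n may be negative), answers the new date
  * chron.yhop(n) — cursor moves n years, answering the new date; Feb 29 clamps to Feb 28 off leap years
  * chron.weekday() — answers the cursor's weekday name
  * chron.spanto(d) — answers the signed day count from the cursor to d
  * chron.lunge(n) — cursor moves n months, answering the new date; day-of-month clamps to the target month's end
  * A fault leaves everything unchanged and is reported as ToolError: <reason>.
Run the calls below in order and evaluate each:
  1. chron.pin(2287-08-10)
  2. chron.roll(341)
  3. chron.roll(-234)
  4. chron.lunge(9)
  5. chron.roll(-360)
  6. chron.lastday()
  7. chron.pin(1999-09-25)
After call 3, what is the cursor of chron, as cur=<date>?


% pin(d=2287-08-10) -> 2287-08-10
% roll(n=341) -> 2288-07-16
% roll(n=-234) -> 2287-11-25
% lunge(n=9) -> 2288-08-25
% roll(n=-360) -> 2287-08-31
% lastday() -> 2287-08-31
% pin(d=1999-09-25) -> 1999-09-25

Answer: cur=2287-11-25


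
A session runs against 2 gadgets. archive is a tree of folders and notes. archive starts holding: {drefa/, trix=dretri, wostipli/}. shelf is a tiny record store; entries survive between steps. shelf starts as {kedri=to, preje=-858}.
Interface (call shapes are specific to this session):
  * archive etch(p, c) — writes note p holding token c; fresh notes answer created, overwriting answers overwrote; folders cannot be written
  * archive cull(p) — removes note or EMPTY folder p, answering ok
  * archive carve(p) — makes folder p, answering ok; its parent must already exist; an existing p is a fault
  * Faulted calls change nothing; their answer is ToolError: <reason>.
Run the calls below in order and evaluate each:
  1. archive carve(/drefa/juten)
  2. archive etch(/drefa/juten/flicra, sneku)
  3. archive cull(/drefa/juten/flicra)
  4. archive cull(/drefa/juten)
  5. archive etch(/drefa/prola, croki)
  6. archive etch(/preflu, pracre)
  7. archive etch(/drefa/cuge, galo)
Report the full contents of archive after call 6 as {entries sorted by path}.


Answer: {drefa/, drefa/prola=croki, preflu=pracre, trix=dretri, wostipli/}

Derivation:
% archive carve p: /drefa/juten
= ok
% archive etch p: /drefa/juten/flicra c: sneku
= created
% archive cull p: /drefa/juten/flicra
= ok
% archive cull p: /drefa/juten
= ok
% archive etch p: /drefa/prola c: croki
= created
% archive etch p: /preflu c: pracre
= created
% archive etch p: /drefa/cuge c: galo
= created


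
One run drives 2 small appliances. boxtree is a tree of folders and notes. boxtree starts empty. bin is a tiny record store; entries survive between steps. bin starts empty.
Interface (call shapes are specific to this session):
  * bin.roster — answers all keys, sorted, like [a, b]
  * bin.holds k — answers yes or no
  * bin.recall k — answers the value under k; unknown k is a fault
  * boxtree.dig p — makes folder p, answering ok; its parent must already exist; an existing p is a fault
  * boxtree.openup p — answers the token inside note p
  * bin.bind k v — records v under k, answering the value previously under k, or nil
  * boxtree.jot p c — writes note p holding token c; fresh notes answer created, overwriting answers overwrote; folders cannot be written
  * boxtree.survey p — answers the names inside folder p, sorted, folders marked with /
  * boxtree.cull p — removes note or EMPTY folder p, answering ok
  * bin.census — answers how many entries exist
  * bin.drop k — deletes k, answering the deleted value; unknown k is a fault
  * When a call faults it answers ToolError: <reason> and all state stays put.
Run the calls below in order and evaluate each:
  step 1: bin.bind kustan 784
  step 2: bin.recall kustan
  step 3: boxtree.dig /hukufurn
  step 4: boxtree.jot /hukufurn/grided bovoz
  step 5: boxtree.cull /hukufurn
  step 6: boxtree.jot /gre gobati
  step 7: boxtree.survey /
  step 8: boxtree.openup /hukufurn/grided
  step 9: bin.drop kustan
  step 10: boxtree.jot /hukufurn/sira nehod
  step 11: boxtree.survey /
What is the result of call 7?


Answer: [gre, hukufurn/]

Derivation:
! bin.bind(k='kustan', v='784') => nil
! bin.recall(k='kustan') => 784
! boxtree.dig(p='/hukufurn') => ok
! boxtree.jot(p='/hukufurn/grided', c='bovoz') => created
! boxtree.cull(p='/hukufurn') => ToolError: not empty
! boxtree.jot(p='/gre', c='gobati') => created
! boxtree.survey(p='/') => [gre, hukufurn/]
! boxtree.openup(p='/hukufurn/grided') => bovoz
! bin.drop(k='kustan') => 784
! boxtree.jot(p='/hukufurn/sira', c='nehod') => created
! boxtree.survey(p='/') => [gre, hukufurn/]


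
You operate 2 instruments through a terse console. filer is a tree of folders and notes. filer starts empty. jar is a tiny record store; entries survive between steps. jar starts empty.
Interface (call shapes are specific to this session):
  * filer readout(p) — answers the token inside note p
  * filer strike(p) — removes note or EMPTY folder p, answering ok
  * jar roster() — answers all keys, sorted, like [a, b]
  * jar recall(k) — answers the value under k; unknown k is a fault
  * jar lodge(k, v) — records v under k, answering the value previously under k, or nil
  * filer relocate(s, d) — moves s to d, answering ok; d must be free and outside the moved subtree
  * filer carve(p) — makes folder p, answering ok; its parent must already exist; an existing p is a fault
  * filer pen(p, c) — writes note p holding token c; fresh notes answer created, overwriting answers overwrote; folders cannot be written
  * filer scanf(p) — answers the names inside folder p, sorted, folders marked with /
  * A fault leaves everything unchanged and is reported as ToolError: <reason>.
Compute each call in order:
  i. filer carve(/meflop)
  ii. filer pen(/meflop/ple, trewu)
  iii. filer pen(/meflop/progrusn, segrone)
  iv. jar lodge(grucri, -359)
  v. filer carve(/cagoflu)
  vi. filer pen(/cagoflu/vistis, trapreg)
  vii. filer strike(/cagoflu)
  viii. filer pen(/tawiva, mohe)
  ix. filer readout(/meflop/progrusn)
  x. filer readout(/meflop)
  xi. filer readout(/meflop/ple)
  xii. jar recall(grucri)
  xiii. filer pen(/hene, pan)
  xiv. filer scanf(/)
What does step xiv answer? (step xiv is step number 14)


CALL filer carve[p=/meflop]
RET  ok
CALL filer pen[p=/meflop/ple; c=trewu]
RET  created
CALL filer pen[p=/meflop/progrusn; c=segrone]
RET  created
CALL jar lodge[k=grucri; v=-359]
RET  nil
CALL filer carve[p=/cagoflu]
RET  ok
CALL filer pen[p=/cagoflu/vistis; c=trapreg]
RET  created
CALL filer strike[p=/cagoflu]
RET  ToolError: not empty
CALL filer pen[p=/tawiva; c=mohe]
RET  created
CALL filer readout[p=/meflop/progrusn]
RET  segrone
CALL filer readout[p=/meflop]
RET  ToolError: is a directory
CALL filer readout[p=/meflop/ple]
RET  trewu
CALL jar recall[k=grucri]
RET  -359
CALL filer pen[p=/hene; c=pan]
RET  created
CALL filer scanf[p=/]
RET  [cagoflu/, hene, meflop/, tawiva]

Answer: [cagoflu/, hene, meflop/, tawiva]


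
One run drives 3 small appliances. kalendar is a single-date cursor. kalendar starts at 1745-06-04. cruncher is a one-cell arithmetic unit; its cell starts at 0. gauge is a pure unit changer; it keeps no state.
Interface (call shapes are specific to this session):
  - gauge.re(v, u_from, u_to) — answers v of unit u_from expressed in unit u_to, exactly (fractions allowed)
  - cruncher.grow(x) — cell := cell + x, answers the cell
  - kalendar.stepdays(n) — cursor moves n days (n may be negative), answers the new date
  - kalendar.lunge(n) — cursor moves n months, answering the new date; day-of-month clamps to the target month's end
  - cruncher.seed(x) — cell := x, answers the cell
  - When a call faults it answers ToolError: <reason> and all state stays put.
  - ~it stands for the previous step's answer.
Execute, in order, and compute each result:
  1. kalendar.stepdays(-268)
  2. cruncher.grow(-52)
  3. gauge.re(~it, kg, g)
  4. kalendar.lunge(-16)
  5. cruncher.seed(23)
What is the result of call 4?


[in] stepdays n=-268
= 1744-09-09
[in] grow x=-52
= -52
[in] re v=~it u_from=kg u_to=g
= -52000
[in] lunge n=-16
= 1743-05-09
[in] seed x=23
= 23

Answer: 1743-05-09


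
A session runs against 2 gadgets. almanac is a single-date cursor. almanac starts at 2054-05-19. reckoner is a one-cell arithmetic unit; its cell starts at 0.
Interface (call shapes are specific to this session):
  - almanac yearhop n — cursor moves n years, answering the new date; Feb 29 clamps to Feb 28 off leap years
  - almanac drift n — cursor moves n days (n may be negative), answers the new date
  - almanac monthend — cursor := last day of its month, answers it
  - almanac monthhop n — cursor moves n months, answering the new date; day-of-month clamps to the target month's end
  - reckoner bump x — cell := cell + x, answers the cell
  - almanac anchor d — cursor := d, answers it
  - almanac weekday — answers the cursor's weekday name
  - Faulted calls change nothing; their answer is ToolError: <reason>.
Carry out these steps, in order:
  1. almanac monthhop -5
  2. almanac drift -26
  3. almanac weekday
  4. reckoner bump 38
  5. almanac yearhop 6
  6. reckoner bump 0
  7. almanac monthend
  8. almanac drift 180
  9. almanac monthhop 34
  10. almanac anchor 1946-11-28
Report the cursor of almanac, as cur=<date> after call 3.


>> almanac monthhop(n: -5)
<< 2053-12-19
>> almanac drift(n: -26)
<< 2053-11-23
>> almanac weekday()
<< Sunday
>> reckoner bump(x: 38)
<< 38
>> almanac yearhop(n: 6)
<< 2059-11-23
>> reckoner bump(x: 0)
<< 38
>> almanac monthend()
<< 2059-11-30
>> almanac drift(n: 180)
<< 2060-05-28
>> almanac monthhop(n: 34)
<< 2063-03-28
>> almanac anchor(d: 1946-11-28)
<< 1946-11-28

Answer: cur=2053-11-23


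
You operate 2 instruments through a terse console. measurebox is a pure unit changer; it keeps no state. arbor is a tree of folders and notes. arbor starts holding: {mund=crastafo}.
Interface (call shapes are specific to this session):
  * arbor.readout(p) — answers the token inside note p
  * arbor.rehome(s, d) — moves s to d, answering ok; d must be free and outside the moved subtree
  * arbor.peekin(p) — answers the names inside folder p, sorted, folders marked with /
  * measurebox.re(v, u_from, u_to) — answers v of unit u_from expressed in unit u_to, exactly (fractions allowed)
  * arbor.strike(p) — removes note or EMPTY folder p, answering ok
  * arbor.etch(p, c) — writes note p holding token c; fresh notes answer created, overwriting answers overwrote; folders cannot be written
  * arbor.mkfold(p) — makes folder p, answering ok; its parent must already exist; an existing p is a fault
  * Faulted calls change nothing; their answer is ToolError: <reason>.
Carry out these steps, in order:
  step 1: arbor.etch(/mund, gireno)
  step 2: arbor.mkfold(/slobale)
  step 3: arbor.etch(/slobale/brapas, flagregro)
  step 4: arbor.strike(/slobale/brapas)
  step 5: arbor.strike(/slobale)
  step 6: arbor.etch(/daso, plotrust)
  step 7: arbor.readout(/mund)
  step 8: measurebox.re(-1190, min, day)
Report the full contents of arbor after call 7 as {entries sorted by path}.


Answer: {daso=plotrust, mund=gireno}

Derivation:
Then arbor.etch with p→/mund, c→gireno, yielding overwrote.
I use arbor.mkfold with p→/slobale, which returns ok.
Invoking arbor.etch with p→/slobale/brapas, c→flagregro: created.
I run arbor.strike with p→/slobale/brapas: ok.
Next I call arbor.strike with p→/slobale, → ok.
I call arbor.etch with p→/daso, c→plotrust, giving created.
I try arbor.readout with p→/mund: gireno.
Then measurebox.re with v→-1190, u_from→min, u_to→day: -119/144.


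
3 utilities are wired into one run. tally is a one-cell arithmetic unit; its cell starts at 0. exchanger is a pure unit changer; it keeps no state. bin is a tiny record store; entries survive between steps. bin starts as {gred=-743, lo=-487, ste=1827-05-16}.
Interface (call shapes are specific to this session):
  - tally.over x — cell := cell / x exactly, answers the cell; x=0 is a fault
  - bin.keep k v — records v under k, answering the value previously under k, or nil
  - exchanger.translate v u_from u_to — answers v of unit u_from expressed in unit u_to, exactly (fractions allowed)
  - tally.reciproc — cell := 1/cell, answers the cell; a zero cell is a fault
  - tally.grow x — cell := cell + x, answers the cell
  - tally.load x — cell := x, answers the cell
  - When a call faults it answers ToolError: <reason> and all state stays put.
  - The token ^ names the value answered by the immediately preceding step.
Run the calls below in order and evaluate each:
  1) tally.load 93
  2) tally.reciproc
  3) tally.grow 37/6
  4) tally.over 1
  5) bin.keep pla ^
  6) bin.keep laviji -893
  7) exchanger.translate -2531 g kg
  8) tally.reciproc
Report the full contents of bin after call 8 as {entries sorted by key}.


Answer: {gred=-743, laviji=-893, lo=-487, pla=383/62, ste=1827-05-16}

Derivation:
CALL tally.load[x='93']
RET  93
CALL tally.reciproc[]
RET  1/93
CALL tally.grow[x='37/6']
RET  383/62
CALL tally.over[x='1']
RET  383/62
CALL bin.keep[k='pla'; v='^']
RET  nil
CALL bin.keep[k='laviji'; v='-893']
RET  nil
CALL exchanger.translate[v='-2531'; u_from='g'; u_to='kg']
RET  -2531/1000
CALL tally.reciproc[]
RET  62/383


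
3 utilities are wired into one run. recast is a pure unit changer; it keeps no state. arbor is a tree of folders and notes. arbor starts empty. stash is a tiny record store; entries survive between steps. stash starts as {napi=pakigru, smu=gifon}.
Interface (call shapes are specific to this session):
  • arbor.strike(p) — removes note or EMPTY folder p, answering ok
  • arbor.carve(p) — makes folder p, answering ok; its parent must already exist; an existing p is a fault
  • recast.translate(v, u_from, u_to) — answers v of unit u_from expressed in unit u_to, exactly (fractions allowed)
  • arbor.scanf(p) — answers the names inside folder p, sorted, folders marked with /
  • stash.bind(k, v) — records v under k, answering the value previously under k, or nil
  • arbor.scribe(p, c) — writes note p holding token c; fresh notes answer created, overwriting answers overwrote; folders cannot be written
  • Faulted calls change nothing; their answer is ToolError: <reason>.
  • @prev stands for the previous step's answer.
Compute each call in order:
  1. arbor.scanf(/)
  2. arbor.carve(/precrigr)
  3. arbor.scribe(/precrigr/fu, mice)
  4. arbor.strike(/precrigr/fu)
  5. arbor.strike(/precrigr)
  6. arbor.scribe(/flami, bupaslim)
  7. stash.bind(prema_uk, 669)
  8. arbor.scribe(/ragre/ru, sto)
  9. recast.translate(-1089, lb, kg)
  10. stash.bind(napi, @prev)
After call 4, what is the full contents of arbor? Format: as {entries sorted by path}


Answer: {precrigr/}

Derivation:
Step: arbor.scanf[p=/]
Result: []
Step: arbor.carve[p=/precrigr]
Result: ok
Step: arbor.scribe[p=/precrigr/fu; c=mice]
Result: created
Step: arbor.strike[p=/precrigr/fu]
Result: ok
Step: arbor.strike[p=/precrigr]
Result: ok
Step: arbor.scribe[p=/flami; c=bupaslim]
Result: created
Step: stash.bind[k=prema_uk; v=669]
Result: nil
Step: arbor.scribe[p=/ragre/ru; c=sto]
Result: ToolError: no parent
Step: recast.translate[v=-1089; u_from=lb; u_to=kg]
Result: -49396209093/100000000
Step: stash.bind[k=napi; v=@prev]
Result: pakigru


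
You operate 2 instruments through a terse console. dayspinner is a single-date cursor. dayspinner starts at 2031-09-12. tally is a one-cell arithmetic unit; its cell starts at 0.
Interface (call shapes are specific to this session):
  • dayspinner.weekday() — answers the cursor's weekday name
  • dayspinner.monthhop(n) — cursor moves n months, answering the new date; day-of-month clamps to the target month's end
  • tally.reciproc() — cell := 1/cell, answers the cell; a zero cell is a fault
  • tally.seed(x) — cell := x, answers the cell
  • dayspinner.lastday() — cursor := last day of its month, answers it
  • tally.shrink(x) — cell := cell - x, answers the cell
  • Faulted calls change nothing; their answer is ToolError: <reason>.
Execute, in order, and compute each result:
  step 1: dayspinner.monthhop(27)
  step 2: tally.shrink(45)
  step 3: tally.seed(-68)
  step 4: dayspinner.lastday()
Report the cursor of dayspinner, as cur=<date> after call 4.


Answer: cur=2033-12-31

Derivation:
~$ dayspinner.monthhop 27
= 2033-12-12
~$ tally.shrink 45
= -45
~$ tally.seed -68
= -68
~$ dayspinner.lastday
= 2033-12-31


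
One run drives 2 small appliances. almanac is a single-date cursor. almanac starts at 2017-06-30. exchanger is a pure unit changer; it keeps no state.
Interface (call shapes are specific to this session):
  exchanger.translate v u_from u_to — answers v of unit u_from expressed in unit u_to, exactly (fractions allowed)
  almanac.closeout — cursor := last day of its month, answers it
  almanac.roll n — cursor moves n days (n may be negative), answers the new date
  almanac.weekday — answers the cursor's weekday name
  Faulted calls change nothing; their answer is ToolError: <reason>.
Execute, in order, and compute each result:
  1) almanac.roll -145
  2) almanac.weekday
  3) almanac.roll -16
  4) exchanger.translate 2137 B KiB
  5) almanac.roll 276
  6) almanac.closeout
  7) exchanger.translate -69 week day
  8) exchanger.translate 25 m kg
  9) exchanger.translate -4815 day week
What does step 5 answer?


Answer: 2017-10-23

Derivation:
Do: almanac.roll[n=-145]
See: 2017-02-05
Do: almanac.weekday[]
See: Sunday
Do: almanac.roll[n=-16]
See: 2017-01-20
Do: exchanger.translate[v=2137; u_from=B; u_to=KiB]
See: 2137/1024
Do: almanac.roll[n=276]
See: 2017-10-23
Do: almanac.closeout[]
See: 2017-10-31
Do: exchanger.translate[v=-69; u_from=week; u_to=day]
See: -483
Do: exchanger.translate[v=25; u_from=m; u_to=kg]
See: ToolError: incompatible units
Do: exchanger.translate[v=-4815; u_from=day; u_to=week]
See: -4815/7


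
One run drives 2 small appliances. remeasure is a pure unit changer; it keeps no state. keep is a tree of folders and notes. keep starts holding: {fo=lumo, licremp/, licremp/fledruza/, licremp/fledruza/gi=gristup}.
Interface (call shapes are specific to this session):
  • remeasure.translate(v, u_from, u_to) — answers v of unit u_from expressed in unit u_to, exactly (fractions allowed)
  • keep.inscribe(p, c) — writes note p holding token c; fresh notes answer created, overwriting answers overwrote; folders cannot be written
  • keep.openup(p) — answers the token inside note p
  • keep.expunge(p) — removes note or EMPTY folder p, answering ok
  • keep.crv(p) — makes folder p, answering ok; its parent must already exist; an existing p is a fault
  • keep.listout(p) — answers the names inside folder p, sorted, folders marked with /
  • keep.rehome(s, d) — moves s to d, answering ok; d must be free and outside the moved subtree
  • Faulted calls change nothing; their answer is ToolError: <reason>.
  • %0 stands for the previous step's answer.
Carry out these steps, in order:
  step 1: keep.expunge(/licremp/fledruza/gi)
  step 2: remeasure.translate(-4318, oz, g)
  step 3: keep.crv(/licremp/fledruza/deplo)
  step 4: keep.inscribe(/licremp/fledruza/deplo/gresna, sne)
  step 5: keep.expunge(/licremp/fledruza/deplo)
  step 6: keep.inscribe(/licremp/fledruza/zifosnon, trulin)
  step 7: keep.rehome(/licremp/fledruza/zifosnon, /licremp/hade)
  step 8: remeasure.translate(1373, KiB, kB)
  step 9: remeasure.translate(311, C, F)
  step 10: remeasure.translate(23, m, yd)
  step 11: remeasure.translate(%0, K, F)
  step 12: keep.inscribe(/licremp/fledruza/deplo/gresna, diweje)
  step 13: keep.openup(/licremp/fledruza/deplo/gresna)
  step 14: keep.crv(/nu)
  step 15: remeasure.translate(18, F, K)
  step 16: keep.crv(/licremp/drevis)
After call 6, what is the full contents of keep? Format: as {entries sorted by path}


$ keep.expunge p=/licremp/fledruza/gi
:: ok
$ remeasure.translate v=-4318 u_from=oz u_to=g
:: -97930592683/800000
$ keep.crv p=/licremp/fledruza/deplo
:: ok
$ keep.inscribe p=/licremp/fledruza/deplo/gresna c=sne
:: created
$ keep.expunge p=/licremp/fledruza/deplo
:: ToolError: not empty
$ keep.inscribe p=/licremp/fledruza/zifosnon c=trulin
:: created
$ keep.rehome s=/licremp/fledruza/zifosnon d=/licremp/hade
:: ok
$ remeasure.translate v=1373 u_from=KiB u_to=kB
:: 175744/125
$ remeasure.translate v=311 u_from=C u_to=F
:: 2959/5
$ remeasure.translate v=23 u_from=m u_to=yd
:: 28750/1143
$ remeasure.translate v=%0 u_from=K u_to=F
:: -5262809/12700
$ keep.inscribe p=/licremp/fledruza/deplo/gresna c=diweje
:: overwrote
$ keep.openup p=/licremp/fledruza/deplo/gresna
:: diweje
$ keep.crv p=/nu
:: ok
$ remeasure.translate v=18 u_from=F u_to=K
:: 47767/180
$ keep.crv p=/licremp/drevis
:: ok

Answer: {fo=lumo, licremp/, licremp/fledruza/, licremp/fledruza/deplo/, licremp/fledruza/deplo/gresna=sne, licremp/fledruza/zifosnon=trulin}
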